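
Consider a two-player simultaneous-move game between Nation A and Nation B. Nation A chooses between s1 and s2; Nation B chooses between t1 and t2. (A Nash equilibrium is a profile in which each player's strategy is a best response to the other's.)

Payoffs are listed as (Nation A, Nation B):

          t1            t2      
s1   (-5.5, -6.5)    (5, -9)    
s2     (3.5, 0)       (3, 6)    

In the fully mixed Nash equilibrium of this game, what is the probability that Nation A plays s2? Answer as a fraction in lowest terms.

5/17

Let p be the probability that Nation A plays s1. In a completely mixed equilibrium, Nation B must be indifferent between t1 and t2.
Nation B's expected payoff from t1 is −6.5p; from t2 it is −9p + 6(1−p).
Setting these equal: −6.5p = −15p + 6, so p = 12/17.
Therefore Nation A plays s2 with probability 1 − 12/17 = 5/17.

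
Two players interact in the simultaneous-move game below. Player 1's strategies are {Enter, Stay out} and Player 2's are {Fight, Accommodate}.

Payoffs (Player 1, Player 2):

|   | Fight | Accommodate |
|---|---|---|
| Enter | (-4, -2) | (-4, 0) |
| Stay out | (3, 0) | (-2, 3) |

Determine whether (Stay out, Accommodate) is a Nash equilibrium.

Yes

At (Stay out, Accommodate), Player 1 earns -2; switching to Enter would give -4, so Player 1 has no profitable deviation.
Player 2 earns 3; switching to Fight would give 0, so Player 2 has no profitable deviation.
Neither player can gain by a unilateral deviation, so this profile is a Nash equilibrium.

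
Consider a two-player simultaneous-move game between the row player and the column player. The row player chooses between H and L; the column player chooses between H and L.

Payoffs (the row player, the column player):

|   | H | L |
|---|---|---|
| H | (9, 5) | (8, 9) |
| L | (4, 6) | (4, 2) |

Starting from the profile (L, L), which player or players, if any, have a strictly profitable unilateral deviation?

The row player at (L, L) earns 4; deviating to H yields 8 — a strict improvement.
The column player earns 2; deviating to H yields 6 — a strict improvement.
Both the row player and the column player have strictly profitable deviations.

Both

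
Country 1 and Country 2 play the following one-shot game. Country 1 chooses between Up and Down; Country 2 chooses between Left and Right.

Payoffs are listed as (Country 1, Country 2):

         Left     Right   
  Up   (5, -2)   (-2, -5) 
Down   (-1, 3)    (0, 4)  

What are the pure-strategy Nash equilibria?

(Up, Left) and (Down, Right)

(Up, Left): Country 1 gets 5 ≥ -1 from Down, and Country 2 gets -2 ≥ -5 from Right — Nash equilibrium.
(Up, Right): Country 1 prefers Down (0 > -2); Country 2 prefers Left (-2 > -5) — not an equilibrium.
(Down, Left): Country 1 prefers Up (5 > -1); Country 2 prefers Right (4 > 3) — not an equilibrium.
(Down, Right): Country 1 gets 0 ≥ -2 from Up, and Country 2 gets 4 ≥ 3 from Left — Nash equilibrium.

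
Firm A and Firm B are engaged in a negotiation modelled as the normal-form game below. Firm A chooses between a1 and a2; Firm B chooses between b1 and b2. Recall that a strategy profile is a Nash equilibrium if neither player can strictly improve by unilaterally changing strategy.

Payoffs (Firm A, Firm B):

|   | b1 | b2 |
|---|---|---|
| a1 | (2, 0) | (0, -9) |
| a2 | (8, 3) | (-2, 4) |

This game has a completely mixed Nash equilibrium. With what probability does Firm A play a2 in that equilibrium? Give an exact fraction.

9/10

Let r be the probability that Firm A plays a1. In a completely mixed equilibrium, Firm B must be indifferent between b1 and b2.
Firm B's expected payoff from b1 is 3(1−r); from b2 it is −9r + 4(1−r).
Setting these equal: −3r + 3 = −13r + 4, so r = 1/10.
Therefore Firm A plays a2 with probability 1 − 1/10 = 9/10.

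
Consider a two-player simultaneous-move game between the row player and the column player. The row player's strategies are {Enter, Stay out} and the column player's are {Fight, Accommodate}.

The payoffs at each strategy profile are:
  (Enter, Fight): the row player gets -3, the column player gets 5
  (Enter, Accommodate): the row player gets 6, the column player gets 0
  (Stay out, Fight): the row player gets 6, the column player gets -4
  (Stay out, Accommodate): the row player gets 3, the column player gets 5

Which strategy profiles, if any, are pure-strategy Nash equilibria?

none

(Enter, Fight): the row player prefers Stay out (6 > -3) — not an equilibrium.
(Enter, Accommodate): the column player prefers Fight (5 > 0) — not an equilibrium.
(Stay out, Fight): the column player prefers Accommodate (5 > -4) — not an equilibrium.
(Stay out, Accommodate): the row player prefers Enter (6 > 3) — not an equilibrium.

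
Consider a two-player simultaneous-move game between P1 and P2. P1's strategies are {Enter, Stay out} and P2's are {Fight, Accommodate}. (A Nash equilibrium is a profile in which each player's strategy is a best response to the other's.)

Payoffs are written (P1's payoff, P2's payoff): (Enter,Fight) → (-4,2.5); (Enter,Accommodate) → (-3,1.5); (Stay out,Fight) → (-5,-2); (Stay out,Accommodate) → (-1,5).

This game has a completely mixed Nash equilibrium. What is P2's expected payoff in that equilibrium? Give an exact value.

31/16

First find p, the probability P1 plays Enter, from P2's indifference between Fight and Accommodate: 2.5p − 2(1−p) = 1.5p + 5(1−p), giving p = 7/8.
Since P2 is indifferent in equilibrium, P2's expected payoff equals the payoff from either column against (7/8, 1/8). Using Fight: 2.5(7/8) − 2(1/8) = 31/16.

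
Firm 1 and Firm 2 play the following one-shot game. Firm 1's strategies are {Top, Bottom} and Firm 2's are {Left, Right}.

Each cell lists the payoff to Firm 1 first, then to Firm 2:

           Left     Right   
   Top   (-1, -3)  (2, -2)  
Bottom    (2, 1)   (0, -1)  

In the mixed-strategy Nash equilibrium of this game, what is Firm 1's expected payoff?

4/5

First find y, the probability Firm 2 plays Left, from Firm 1's indifference between Top and Bottom: −y + 2(1−y) = 2y, giving y = 2/5.
Since Firm 1 is indifferent in equilibrium, Firm 1's expected payoff equals the payoff from either row against (2/5, 3/5). Using Top: −(2/5) + 2(3/5) = 4/5.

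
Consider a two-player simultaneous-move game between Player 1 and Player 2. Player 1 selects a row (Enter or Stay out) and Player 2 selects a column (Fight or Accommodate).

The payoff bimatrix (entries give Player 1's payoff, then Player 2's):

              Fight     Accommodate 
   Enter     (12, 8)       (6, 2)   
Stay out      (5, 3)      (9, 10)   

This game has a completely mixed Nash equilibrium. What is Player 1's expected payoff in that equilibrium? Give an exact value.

First find q, the probability Player 2 plays Fight, from Player 1's indifference between Enter and Stay out: 12q + 6(1−q) = 5q + 9(1−q), giving q = 3/10.
Since Player 1 is indifferent in equilibrium, Player 1's expected payoff equals the payoff from either row against (3/10, 7/10). Using Enter: 12(3/10) + 6(7/10) = 39/5.

39/5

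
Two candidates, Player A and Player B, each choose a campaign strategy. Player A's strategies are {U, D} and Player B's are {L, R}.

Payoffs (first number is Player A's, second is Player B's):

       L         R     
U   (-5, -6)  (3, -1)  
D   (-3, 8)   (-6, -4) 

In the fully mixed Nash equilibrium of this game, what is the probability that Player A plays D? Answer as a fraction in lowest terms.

5/17

Let p be the probability that Player A plays U. In a completely mixed equilibrium, Player B must be indifferent between L and R.
Player B's expected payoff from L is −6p + 8(1−p); from R it is −p − 4(1−p).
Setting these equal: −14p + 8 = 3p − 4, so p = 12/17.
Therefore Player A plays D with probability 1 − 12/17 = 5/17.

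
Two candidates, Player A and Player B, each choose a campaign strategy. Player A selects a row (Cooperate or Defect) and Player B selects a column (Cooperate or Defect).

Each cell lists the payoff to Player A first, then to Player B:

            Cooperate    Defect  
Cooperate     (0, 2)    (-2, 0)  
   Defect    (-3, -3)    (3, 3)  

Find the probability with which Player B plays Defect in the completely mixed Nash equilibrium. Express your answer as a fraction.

3/8

Let q be the probability that Player B plays Cooperate. In a completely mixed equilibrium, Player A must be indifferent between Cooperate and Defect.
Player A's expected payoff from Cooperate is −2(1−q); from Defect it is −3q + 3(1−q).
Setting these equal: 2q − 2 = −6q + 3, so q = 5/8.
Therefore Player B plays Defect with probability 1 − 5/8 = 3/8.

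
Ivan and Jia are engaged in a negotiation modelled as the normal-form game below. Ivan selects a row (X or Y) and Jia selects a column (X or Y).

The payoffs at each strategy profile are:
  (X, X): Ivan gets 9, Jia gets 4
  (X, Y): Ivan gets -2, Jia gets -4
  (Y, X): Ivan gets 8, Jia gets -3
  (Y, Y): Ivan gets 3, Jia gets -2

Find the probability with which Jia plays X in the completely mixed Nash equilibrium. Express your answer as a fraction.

5/6

Let y be the probability that Jia plays X. In a completely mixed equilibrium, Ivan must be indifferent between X and Y.
Ivan's expected payoff from X is 9y − 2(1−y); from Y it is 8y + 3(1−y).
Setting these equal: 11y − 2 = 5y + 3, so y = 5/6.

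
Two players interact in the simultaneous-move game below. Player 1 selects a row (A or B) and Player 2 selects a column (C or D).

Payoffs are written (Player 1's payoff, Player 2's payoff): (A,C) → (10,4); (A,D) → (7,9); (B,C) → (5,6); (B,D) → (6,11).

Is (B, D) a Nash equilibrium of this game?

At (B, D), Player 1 earns 6; switching to A would give 7, so Player 1 would deviate.
Player 2 earns 11; switching to C would give 6, so Player 2 has no profitable deviation.
Since at least one player can profitably deviate, this is not a Nash equilibrium.

No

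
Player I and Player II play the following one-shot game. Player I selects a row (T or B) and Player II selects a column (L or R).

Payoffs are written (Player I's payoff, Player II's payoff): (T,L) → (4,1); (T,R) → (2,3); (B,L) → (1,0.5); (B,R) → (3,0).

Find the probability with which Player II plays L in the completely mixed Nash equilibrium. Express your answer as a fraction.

Let c be the probability that Player II plays L. In a completely mixed equilibrium, Player I must be indifferent between T and B.
Player I's expected payoff from T is 4c + 2(1−c); from B it is c + 3(1−c).
Setting these equal: 2c + 2 = −2c + 3, so c = 1/4.

1/4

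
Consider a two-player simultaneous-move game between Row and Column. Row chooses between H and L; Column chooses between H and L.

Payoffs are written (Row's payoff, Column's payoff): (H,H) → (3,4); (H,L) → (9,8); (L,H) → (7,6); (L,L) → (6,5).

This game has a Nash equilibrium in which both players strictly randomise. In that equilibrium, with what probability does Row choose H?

Let r be the probability that Row plays H. In a completely mixed equilibrium, Column must be indifferent between H and L.
Column's expected payoff from H is 4r + 6(1−r); from L it is 8r + 5(1−r).
Setting these equal: −2r + 6 = 3r + 5, so r = 1/5.

1/5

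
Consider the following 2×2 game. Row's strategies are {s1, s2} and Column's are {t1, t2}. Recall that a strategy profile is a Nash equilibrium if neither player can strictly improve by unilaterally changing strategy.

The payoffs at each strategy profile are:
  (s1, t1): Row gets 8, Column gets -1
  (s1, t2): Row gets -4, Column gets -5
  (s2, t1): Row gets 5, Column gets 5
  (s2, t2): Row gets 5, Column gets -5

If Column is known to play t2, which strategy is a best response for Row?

s2

Against t2, Row earns -4 from s1 and 5 from s2.
So s2 is the best response.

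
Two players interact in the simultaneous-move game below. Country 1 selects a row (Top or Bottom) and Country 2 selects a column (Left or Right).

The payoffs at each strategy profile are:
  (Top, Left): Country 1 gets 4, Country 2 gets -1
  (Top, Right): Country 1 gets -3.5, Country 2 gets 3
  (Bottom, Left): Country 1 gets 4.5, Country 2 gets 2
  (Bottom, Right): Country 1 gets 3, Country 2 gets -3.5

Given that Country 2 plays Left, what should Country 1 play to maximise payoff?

Against Left, Country 1 earns 4 from Top and 4.5 from Bottom.
So Bottom is the best response.

Bottom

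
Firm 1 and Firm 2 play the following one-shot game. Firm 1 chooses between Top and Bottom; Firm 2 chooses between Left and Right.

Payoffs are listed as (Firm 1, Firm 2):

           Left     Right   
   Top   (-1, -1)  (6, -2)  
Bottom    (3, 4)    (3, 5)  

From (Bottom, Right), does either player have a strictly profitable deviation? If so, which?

Firm 1 at (Bottom, Right) earns 3; deviating to Top yields 6 — a strict improvement.
Firm 2 earns 5; deviating to Left yields 4 — not better.
Only Firm 1 has a strictly profitable deviation.

Firm 1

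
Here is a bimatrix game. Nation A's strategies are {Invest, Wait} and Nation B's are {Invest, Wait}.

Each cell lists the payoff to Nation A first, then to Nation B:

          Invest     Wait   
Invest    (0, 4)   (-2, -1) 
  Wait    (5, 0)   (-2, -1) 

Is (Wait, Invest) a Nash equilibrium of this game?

At (Wait, Invest), Nation A earns 5; switching to Invest would give 0, so Nation A has no profitable deviation.
Nation B earns 0; switching to Wait would give -1, so Nation B has no profitable deviation.
Neither player can gain by a unilateral deviation, so this profile is a Nash equilibrium.

Yes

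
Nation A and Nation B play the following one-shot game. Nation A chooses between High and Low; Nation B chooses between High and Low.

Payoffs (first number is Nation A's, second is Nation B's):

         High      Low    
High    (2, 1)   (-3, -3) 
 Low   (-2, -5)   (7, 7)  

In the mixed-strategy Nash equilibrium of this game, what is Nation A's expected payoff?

4/7

First find q, the probability Nation B plays High, from Nation A's indifference between High and Low: 2q − 3(1−q) = −2q + 7(1−q), giving q = 5/7.
Since Nation A is indifferent in equilibrium, Nation A's expected payoff equals the payoff from either row against (5/7, 2/7). Using High: 2(5/7) − 3(2/7) = 4/7.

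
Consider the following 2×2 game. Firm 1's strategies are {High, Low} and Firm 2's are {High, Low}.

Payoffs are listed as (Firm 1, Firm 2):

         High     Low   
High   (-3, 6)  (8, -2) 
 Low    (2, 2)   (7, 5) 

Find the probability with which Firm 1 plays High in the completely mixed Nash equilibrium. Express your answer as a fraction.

3/11

Let p be the probability that Firm 1 plays High. In a completely mixed equilibrium, Firm 2 must be indifferent between High and Low.
Firm 2's expected payoff from High is 6p + 2(1−p); from Low it is −2p + 5(1−p).
Setting these equal: 4p + 2 = −7p + 5, so p = 3/11.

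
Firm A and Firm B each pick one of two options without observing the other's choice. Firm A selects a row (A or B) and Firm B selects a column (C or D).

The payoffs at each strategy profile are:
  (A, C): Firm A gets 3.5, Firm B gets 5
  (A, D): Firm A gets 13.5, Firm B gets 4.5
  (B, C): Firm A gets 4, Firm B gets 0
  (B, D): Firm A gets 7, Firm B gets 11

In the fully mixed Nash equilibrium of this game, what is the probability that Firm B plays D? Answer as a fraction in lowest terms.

Let q be the probability that Firm B plays C. In a completely mixed equilibrium, Firm A must be indifferent between A and B.
Firm A's expected payoff from A is 3.5q + 13.5(1−q); from B it is 4q + 7(1−q).
Setting these equal: −10q + 13.5 = −3q + 7, so q = 13/14.
Therefore Firm B plays D with probability 1 − 13/14 = 1/14.

1/14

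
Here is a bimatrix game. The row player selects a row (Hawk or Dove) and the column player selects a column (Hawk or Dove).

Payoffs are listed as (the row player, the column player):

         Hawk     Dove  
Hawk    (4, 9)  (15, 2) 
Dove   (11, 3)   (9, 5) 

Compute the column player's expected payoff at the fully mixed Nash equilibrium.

13/3

First find x, the probability the row player plays Hawk, from the column player's indifference between Hawk and Dove: 9x + 3(1−x) = 2x + 5(1−x), giving x = 2/9.
Since the column player is indifferent in equilibrium, the column player's expected payoff equals the payoff from either column against (2/9, 7/9). Using Hawk: 9(2/9) + 3(7/9) = 13/3.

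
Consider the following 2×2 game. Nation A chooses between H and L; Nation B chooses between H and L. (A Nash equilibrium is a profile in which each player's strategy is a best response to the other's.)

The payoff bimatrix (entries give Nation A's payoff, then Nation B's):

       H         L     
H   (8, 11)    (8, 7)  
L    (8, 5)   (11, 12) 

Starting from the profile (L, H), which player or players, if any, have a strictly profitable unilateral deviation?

Nation A at (L, H) earns 8; deviating to H yields 8 — not better.
Nation B earns 5; deviating to L yields 12 — a strict improvement.
Only Nation B has a strictly profitable deviation.

Nation B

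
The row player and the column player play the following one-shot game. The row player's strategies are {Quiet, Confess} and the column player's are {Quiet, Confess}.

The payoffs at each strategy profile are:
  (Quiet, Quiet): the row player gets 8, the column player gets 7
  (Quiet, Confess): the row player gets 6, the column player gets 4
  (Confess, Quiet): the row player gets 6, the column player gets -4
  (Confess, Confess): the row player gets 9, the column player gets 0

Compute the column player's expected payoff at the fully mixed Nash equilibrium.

First find p, the probability the row player plays Quiet, from the column player's indifference between Quiet and Confess: 7p − 4(1−p) = 4p, giving p = 4/7.
Since the column player is indifferent in equilibrium, the column player's expected payoff equals the payoff from either column against (4/7, 3/7). Using Quiet: 7(4/7) − 4(3/7) = 16/7.

16/7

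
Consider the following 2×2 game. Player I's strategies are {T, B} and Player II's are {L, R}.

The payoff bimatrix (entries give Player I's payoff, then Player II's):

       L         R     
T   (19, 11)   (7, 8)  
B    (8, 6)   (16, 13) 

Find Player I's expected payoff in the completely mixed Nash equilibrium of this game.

62/5

First find y, the probability Player II plays L, from Player I's indifference between T and B: 19y + 7(1−y) = 8y + 16(1−y), giving y = 9/20.
Since Player I is indifferent in equilibrium, Player I's expected payoff equals the payoff from either row against (9/20, 11/20). Using T: 19(9/20) + 7(11/20) = 62/5.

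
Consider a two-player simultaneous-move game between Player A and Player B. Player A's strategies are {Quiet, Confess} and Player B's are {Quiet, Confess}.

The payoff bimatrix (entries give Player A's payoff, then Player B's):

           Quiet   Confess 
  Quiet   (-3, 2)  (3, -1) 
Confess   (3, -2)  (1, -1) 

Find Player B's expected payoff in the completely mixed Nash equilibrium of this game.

-1

First find p, the probability Player A plays Quiet, from Player B's indifference between Quiet and Confess: 2p − 2(1−p) = −p − (1−p), giving p = 1/4.
Since Player B is indifferent in equilibrium, Player B's expected payoff equals the payoff from either column against (1/4, 3/4). Using Quiet: 2(1/4) − 2(3/4) = -1.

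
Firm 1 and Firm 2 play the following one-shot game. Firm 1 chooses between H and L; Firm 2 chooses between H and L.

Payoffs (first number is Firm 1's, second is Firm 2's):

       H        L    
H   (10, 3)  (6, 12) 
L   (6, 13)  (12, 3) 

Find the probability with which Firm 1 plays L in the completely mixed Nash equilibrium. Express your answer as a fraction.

9/19

Let x be the probability that Firm 1 plays H. In a completely mixed equilibrium, Firm 2 must be indifferent between H and L.
Firm 2's expected payoff from H is 3x + 13(1−x); from L it is 12x + 3(1−x).
Setting these equal: −10x + 13 = 9x + 3, so x = 10/19.
Therefore Firm 1 plays L with probability 1 − 10/19 = 9/19.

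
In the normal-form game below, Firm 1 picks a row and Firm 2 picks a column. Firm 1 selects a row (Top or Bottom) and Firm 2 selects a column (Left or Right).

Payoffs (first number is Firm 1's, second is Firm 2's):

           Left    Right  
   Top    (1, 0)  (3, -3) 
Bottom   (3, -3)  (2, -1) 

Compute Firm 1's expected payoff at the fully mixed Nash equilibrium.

First find q, the probability Firm 2 plays Left, from Firm 1's indifference between Top and Bottom: q + 3(1−q) = 3q + 2(1−q), giving q = 1/3.
Since Firm 1 is indifferent in equilibrium, Firm 1's expected payoff equals the payoff from either row against (1/3, 2/3). Using Top: (1/3) + 3(2/3) = 7/3.

7/3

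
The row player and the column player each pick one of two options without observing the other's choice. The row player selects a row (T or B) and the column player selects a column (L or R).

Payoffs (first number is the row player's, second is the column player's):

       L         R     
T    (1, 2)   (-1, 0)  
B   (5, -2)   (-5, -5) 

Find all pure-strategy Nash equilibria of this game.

(B, L)

(T, L): the row player prefers B (5 > 1) — not an equilibrium.
(T, R): the column player prefers L (2 > 0) — not an equilibrium.
(B, L): the row player gets 5 ≥ 1 from T, and the column player gets -2 ≥ -5 from R — Nash equilibrium.
(B, R): the row player prefers T (-1 > -5); the column player prefers L (-2 > -5) — not an equilibrium.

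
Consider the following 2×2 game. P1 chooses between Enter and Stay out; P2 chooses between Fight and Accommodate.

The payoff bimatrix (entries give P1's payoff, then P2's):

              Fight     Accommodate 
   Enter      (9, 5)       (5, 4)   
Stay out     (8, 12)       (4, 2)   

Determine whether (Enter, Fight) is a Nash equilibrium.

Yes

At (Enter, Fight), P1 earns 9; switching to Stay out would give 8, so P1 has no profitable deviation.
P2 earns 5; switching to Accommodate would give 4, so P2 has no profitable deviation.
Neither player can gain by a unilateral deviation, so this profile is a Nash equilibrium.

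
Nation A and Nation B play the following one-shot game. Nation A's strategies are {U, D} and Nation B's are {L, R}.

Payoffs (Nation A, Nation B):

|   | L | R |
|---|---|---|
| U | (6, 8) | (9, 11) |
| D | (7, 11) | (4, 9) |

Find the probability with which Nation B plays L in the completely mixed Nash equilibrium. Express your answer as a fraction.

Let y be the probability that Nation B plays L. In a completely mixed equilibrium, Nation A must be indifferent between U and D.
Nation A's expected payoff from U is 6y + 9(1−y); from D it is 7y + 4(1−y).
Setting these equal: −3y + 9 = 3y + 4, so y = 5/6.

5/6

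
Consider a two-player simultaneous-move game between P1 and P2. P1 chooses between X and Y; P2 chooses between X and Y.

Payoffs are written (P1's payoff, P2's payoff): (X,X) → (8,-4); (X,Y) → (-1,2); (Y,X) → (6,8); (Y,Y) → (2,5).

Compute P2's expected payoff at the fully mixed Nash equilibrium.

4

First find p, the probability P1 plays X, from P2's indifference between X and Y: −4p + 8(1−p) = 2p + 5(1−p), giving p = 1/3.
Since P2 is indifferent in equilibrium, P2's expected payoff equals the payoff from either column against (1/3, 2/3). Using X: −4(1/3) + 8(2/3) = 4.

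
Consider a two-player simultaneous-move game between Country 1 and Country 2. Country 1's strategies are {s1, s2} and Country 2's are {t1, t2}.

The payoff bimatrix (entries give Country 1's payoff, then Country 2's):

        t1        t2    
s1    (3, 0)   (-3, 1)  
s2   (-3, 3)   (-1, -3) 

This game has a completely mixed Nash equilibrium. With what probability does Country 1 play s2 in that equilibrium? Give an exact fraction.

Let x be the probability that Country 1 plays s1. In a completely mixed equilibrium, Country 2 must be indifferent between t1 and t2.
Country 2's expected payoff from t1 is 3(1−x); from t2 it is x − 3(1−x).
Setting these equal: −3x + 3 = 4x − 3, so x = 6/7.
Therefore Country 1 plays s2 with probability 1 − 6/7 = 1/7.

1/7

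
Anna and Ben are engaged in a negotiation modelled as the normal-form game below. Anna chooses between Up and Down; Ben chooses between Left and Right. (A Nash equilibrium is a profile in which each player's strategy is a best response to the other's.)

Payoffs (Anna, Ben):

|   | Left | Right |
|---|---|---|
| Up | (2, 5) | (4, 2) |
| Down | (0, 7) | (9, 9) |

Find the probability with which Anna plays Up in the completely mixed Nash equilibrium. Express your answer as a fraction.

Let p be the probability that Anna plays Up. In a completely mixed equilibrium, Ben must be indifferent between Left and Right.
Ben's expected payoff from Left is 5p + 7(1−p); from Right it is 2p + 9(1−p).
Setting these equal: −2p + 7 = −7p + 9, so p = 2/5.

2/5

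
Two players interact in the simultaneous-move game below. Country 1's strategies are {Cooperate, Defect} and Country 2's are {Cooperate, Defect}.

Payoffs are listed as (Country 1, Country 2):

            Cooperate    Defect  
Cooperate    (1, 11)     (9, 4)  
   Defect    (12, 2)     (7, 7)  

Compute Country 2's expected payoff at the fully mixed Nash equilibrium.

23/4

First find x, the probability Country 1 plays Cooperate, from Country 2's indifference between Cooperate and Defect: 11x + 2(1−x) = 4x + 7(1−x), giving x = 5/12.
Since Country 2 is indifferent in equilibrium, Country 2's expected payoff equals the payoff from either column against (5/12, 7/12). Using Cooperate: 11(5/12) + 2(7/12) = 23/4.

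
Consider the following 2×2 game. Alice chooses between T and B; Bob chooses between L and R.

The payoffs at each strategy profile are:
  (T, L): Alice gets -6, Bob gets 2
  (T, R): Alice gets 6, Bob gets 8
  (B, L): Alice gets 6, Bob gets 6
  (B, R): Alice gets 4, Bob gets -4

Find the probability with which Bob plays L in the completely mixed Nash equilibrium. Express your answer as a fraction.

1/7

Let y be the probability that Bob plays L. In a completely mixed equilibrium, Alice must be indifferent between T and B.
Alice's expected payoff from T is −6y + 6(1−y); from B it is 6y + 4(1−y).
Setting these equal: −12y + 6 = 2y + 4, so y = 1/7.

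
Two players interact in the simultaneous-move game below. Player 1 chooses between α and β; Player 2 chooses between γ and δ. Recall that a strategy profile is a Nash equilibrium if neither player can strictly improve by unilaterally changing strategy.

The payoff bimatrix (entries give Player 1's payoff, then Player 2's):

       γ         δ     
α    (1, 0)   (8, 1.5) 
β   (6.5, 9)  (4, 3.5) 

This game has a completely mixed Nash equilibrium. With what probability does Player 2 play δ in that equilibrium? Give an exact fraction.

Let q be the probability that Player 2 plays γ. In a completely mixed equilibrium, Player 1 must be indifferent between α and β.
Player 1's expected payoff from α is q + 8(1−q); from β it is 6.5q + 4(1−q).
Setting these equal: −7q + 8 = 2.5q + 4, so q = 8/19.
Therefore Player 2 plays δ with probability 1 − 8/19 = 11/19.

11/19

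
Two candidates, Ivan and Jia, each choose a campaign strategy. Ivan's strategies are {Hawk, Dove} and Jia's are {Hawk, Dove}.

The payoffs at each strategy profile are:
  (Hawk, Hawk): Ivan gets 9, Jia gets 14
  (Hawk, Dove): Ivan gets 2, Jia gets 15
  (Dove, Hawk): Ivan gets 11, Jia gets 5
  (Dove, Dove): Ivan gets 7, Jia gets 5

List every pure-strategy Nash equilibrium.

(Hawk, Hawk): Ivan prefers Dove (11 > 9); Jia prefers Dove (15 > 14) — not an equilibrium.
(Hawk, Dove): Ivan prefers Dove (7 > 2) — not an equilibrium.
(Dove, Hawk): Ivan gets 11 ≥ 9 from Hawk, and Jia gets 5 ≥ 5 from Dove — Nash equilibrium.
(Dove, Dove): Ivan gets 7 ≥ 2 from Hawk, and Jia gets 5 ≥ 5 from Hawk — Nash equilibrium.

(Dove, Hawk) and (Dove, Dove)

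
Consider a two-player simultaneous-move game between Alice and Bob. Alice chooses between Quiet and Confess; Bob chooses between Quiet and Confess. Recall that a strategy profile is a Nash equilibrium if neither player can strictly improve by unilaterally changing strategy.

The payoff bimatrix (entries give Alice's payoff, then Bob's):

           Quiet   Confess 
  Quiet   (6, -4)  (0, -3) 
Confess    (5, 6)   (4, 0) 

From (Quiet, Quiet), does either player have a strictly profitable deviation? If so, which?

Alice at (Quiet, Quiet) earns 6; deviating to Confess yields 5 — not better.
Bob earns -4; deviating to Confess yields -3 — a strict improvement.
Only Bob has a strictly profitable deviation.

Bob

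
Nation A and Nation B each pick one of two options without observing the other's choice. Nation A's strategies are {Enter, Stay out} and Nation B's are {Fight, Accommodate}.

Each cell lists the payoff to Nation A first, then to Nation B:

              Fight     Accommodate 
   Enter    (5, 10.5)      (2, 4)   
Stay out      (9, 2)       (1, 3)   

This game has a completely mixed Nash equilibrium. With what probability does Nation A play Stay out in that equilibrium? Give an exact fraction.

Let p be the probability that Nation A plays Enter. In a completely mixed equilibrium, Nation B must be indifferent between Fight and Accommodate.
Nation B's expected payoff from Fight is 10.5p + 2(1−p); from Accommodate it is 4p + 3(1−p).
Setting these equal: 8.5p + 2 = p + 3, so p = 2/15.
Therefore Nation A plays Stay out with probability 1 − 2/15 = 13/15.

13/15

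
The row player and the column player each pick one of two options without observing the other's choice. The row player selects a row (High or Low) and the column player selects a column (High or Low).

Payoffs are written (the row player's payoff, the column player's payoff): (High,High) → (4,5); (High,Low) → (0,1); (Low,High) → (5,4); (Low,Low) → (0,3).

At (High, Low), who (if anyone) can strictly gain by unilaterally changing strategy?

The column player

The row player at (High, Low) earns 0; deviating to Low yields 0 — not better.
The column player earns 1; deviating to High yields 5 — a strict improvement.
Only the column player has a strictly profitable deviation.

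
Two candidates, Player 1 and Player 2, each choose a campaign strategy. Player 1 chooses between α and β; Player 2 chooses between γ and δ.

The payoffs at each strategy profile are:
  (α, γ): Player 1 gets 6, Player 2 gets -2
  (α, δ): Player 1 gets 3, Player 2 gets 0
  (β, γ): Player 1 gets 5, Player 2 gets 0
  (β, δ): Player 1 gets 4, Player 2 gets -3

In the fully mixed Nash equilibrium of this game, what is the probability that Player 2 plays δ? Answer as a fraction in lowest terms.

Let y be the probability that Player 2 plays γ. In a completely mixed equilibrium, Player 1 must be indifferent between α and β.
Player 1's expected payoff from α is 6y + 3(1−y); from β it is 5y + 4(1−y).
Setting these equal: 3y + 3 = y + 4, so y = 1/2.
Therefore Player 2 plays δ with probability 1 − 1/2 = 1/2.

1/2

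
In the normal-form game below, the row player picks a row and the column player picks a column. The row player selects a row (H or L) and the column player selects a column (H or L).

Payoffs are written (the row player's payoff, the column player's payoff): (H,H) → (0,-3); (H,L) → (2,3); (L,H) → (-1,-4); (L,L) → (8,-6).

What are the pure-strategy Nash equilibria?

none

(H, H): the column player prefers L (3 > -3) — not an equilibrium.
(H, L): the row player prefers L (8 > 2) — not an equilibrium.
(L, H): the row player prefers H (0 > -1) — not an equilibrium.
(L, L): the column player prefers H (-4 > -6) — not an equilibrium.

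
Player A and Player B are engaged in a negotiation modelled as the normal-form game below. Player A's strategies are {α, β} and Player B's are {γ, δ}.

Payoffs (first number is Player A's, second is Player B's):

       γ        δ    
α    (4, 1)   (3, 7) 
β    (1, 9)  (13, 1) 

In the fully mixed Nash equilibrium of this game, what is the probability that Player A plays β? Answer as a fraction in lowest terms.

3/7

Let p be the probability that Player A plays α. In a completely mixed equilibrium, Player B must be indifferent between γ and δ.
Player B's expected payoff from γ is p + 9(1−p); from δ it is 7p + (1−p).
Setting these equal: −8p + 9 = 6p + 1, so p = 4/7.
Therefore Player A plays β with probability 1 − 4/7 = 3/7.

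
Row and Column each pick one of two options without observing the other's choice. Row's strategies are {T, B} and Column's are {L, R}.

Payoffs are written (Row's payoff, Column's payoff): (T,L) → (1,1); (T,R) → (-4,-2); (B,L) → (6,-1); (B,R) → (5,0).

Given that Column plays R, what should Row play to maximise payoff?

Against R, Row earns -4 from T and 5 from B.
So B is the best response.

B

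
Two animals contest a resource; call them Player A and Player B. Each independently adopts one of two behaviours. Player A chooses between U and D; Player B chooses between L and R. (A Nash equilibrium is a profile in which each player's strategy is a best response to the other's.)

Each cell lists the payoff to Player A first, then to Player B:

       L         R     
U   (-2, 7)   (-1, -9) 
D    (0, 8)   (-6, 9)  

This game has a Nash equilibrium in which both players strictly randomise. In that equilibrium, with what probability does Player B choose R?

Let y be the probability that Player B plays L. In a completely mixed equilibrium, Player A must be indifferent between U and D.
Player A's expected payoff from U is −2y − (1−y); from D it is −6(1−y).
Setting these equal: −y − 1 = 6y − 6, so y = 5/7.
Therefore Player B plays R with probability 1 − 5/7 = 2/7.

2/7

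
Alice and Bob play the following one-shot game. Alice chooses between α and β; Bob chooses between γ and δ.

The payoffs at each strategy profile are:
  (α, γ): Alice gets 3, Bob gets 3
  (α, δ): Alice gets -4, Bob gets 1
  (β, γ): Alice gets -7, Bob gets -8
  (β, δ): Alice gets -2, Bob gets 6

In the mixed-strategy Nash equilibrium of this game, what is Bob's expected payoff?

13/8

First find x, the probability Alice plays α, from Bob's indifference between γ and δ: 3x − 8(1−x) = x + 6(1−x), giving x = 7/8.
Since Bob is indifferent in equilibrium, Bob's expected payoff equals the payoff from either column against (7/8, 1/8). Using γ: 3(7/8) − 8(1/8) = 13/8.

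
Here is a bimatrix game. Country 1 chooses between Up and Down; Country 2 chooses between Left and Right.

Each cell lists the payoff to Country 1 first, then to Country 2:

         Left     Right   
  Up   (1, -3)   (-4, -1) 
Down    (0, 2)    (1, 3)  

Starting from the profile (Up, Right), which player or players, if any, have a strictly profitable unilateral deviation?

Country 1 at (Up, Right) earns -4; deviating to Down yields 1 — a strict improvement.
Country 2 earns -1; deviating to Left yields -3 — not better.
Only Country 1 has a strictly profitable deviation.

Country 1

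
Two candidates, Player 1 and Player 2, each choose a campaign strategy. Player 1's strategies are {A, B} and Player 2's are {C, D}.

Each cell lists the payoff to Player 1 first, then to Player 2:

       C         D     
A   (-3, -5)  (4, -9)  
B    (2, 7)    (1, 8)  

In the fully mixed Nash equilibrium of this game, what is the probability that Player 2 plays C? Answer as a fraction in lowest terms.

3/8

Let y be the probability that Player 2 plays C. In a completely mixed equilibrium, Player 1 must be indifferent between A and B.
Player 1's expected payoff from A is −3y + 4(1−y); from B it is 2y + (1−y).
Setting these equal: −7y + 4 = y + 1, so y = 3/8.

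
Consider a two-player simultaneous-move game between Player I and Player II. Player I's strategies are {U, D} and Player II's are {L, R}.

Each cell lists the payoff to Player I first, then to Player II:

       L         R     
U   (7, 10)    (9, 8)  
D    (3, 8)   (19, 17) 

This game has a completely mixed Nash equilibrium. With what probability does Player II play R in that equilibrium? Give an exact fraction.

2/7

Let y be the probability that Player II plays L. In a completely mixed equilibrium, Player I must be indifferent between U and D.
Player I's expected payoff from U is 7y + 9(1−y); from D it is 3y + 19(1−y).
Setting these equal: −2y + 9 = −16y + 19, so y = 5/7.
Therefore Player II plays R with probability 1 − 5/7 = 2/7.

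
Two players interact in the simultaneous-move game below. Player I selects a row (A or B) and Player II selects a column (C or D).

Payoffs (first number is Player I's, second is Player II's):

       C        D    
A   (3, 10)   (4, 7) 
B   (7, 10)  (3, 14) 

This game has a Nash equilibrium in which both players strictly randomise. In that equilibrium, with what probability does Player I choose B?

3/7

Let p be the probability that Player I plays A. In a completely mixed equilibrium, Player II must be indifferent between C and D.
Player II's expected payoff from C is 10p + 10(1−p); from D it is 7p + 14(1−p).
Setting these equal: 10 = −7p + 14, so p = 4/7.
Therefore Player I plays B with probability 1 − 4/7 = 3/7.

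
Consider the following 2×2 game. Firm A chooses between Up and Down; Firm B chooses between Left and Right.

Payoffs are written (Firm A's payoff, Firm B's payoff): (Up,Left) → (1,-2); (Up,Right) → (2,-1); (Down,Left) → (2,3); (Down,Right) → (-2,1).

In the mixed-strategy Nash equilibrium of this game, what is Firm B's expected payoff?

-1/3

First find x, the probability Firm A plays Up, from Firm B's indifference between Left and Right: −2x + 3(1−x) = −x + (1−x), giving x = 2/3.
Since Firm B is indifferent in equilibrium, Firm B's expected payoff equals the payoff from either column against (2/3, 1/3). Using Left: −2(2/3) + 3(1/3) = -1/3.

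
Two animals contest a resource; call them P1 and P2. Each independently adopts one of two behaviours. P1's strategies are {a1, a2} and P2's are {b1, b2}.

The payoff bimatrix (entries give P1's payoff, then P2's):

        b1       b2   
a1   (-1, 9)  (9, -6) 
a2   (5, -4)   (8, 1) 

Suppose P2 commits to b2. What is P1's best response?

a1

Against b2, P1 earns 9 from a1 and 8 from a2.
So a1 is the best response.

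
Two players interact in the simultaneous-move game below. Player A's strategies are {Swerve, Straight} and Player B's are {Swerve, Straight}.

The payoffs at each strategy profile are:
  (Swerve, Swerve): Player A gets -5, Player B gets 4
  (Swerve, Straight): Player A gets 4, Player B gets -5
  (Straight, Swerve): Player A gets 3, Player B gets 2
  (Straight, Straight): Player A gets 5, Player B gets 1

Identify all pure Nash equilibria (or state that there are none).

(Swerve, Swerve): Player A prefers Straight (3 > -5) — not an equilibrium.
(Swerve, Straight): Player A prefers Straight (5 > 4); Player B prefers Swerve (4 > -5) — not an equilibrium.
(Straight, Swerve): Player A gets 3 ≥ -5 from Swerve, and Player B gets 2 ≥ 1 from Straight — Nash equilibrium.
(Straight, Straight): Player B prefers Swerve (2 > 1) — not an equilibrium.

(Straight, Swerve)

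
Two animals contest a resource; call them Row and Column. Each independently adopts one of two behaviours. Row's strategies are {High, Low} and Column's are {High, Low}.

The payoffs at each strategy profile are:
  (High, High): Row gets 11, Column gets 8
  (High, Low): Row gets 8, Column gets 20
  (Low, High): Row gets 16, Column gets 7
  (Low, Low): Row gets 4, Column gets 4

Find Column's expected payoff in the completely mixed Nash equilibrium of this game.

36/5

First find p, the probability Row plays High, from Column's indifference between High and Low: 8p + 7(1−p) = 20p + 4(1−p), giving p = 1/5.
Since Column is indifferent in equilibrium, Column's expected payoff equals the payoff from either column against (1/5, 4/5). Using High: 8(1/5) + 7(4/5) = 36/5.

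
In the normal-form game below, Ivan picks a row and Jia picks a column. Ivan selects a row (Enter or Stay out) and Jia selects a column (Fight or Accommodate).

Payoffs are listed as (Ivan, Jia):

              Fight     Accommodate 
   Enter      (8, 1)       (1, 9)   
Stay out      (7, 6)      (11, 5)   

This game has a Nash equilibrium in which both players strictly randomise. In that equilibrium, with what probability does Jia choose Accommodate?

Let y be the probability that Jia plays Fight. In a completely mixed equilibrium, Ivan must be indifferent between Enter and Stay out.
Ivan's expected payoff from Enter is 8y + (1−y); from Stay out it is 7y + 11(1−y).
Setting these equal: 7y + 1 = −4y + 11, so y = 10/11.
Therefore Jia plays Accommodate with probability 1 − 10/11 = 1/11.

1/11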